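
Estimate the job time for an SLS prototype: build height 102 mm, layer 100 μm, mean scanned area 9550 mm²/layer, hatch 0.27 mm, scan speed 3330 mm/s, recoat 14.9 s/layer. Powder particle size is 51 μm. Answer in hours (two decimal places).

7.23 hours

Number of layers: 102 / 0.1 → 1020 (rounded up).
Per-layer scan distance = 9550 / 0.27 = 35370.4 mm.
Laser time per layer = 35370.4 / 3330 = 10.6217 s.
Per-layer time = 10.6217 + 14.9, so 25.5217 s.
Total: 1020 × 25.5217 s = 26032.134 s → 7.23 hours.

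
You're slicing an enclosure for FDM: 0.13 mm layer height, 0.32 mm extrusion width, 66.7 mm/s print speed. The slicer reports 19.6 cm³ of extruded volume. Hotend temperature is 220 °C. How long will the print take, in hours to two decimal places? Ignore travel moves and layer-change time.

Line area: 0.13 × 0.32 → 0.0416 mm².
Toolpath length = 19.6 cm³ / 0.0416 mm² = 19600 / 0.0416 = 471153.8 mm.
Time extruding = 471153.8 / 66.7 = 7063.8 s.
7063.8 s = 1.96 hours.

1.96 hours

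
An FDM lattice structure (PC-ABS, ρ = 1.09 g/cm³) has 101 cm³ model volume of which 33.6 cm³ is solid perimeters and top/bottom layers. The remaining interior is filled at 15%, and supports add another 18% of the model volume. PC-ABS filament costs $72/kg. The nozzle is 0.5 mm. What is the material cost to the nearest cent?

Infill region = 101 − 33.6 = 67.4 cm³.
Infill deposited = 0.15 × 67.4, so 10.11 cm³.
Support = 0.18 × 101, so 18.18 cm³.
Total printed volume = 33.6 + 10.11 + 18.18 = 61.89 cm³.
Mass: 61.89 × 1.09 → 67.4601 g.
Cost = 67.4601 g / 1000 × $72/kg = $4.86.

$4.86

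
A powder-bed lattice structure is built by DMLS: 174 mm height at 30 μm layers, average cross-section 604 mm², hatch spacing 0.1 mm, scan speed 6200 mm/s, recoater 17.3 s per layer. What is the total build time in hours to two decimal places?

Layers = ⌈174/0.03⌉ = 5800.
Hatch length per layer: 604 / 0.1 → 6040 mm.
Scan time per layer = 6040 / 6200, so 0.9742 s.
Time per layer: 0.9742 + 17.3 → 18.2742 s.
Build time = 5800 × 18.2742 = 105990.36 s = 29.44 hours.

29.44 hours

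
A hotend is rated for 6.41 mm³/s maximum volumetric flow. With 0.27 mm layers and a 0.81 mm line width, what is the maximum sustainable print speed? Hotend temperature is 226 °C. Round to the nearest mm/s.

Extrusion cross-section: 0.27 × 0.81 → 0.2187 mm².
v_max = Q/A = 6.41/0.2187 = 29.31 mm/s → 29 mm/s.

29 mm/s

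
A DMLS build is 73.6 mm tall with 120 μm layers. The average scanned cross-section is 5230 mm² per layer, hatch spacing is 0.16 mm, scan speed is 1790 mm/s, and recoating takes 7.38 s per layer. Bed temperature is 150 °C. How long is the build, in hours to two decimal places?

4.37 hours

Layers = ⌈73.6/0.12⌉ = 614.
Hatch length per layer: 5230 / 0.16 → 32687.5 mm.
Per-layer scan time: 32687.5 / 1790 → 18.2612 s.
Time per layer = 18.2612 + 7.38, so 25.6412 s.
Build time = 614 × 25.6412 = 15743.6968 s = 4.37 hours.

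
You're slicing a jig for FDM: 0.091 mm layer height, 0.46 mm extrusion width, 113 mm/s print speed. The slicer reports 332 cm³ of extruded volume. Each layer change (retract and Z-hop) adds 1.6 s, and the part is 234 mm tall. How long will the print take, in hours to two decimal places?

Extrusion cross-section = 0.091 × 0.46, so 0.04186 mm².
Toolpath length = 332 cm³ / 0.04186 mm² = 332000 / 0.04186 = 7931199.2 mm.
Print-move time: 7931199.2 / 113 → 70187.6 s.
Layer count = ceil(234 / 0.091) = 2572.
Layer-change overhead = 2572 × 1.6, so 4115.2 s.
Total = 70187.6 + 4115.2 = 74302.8 s = 20.64 hours.

20.64 hours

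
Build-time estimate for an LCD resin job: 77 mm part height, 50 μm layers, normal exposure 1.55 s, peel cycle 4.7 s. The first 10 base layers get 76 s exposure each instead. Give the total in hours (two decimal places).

2.88 hours

Layers = ⌈77/0.05⌉ = 1540.
Burn-in layers: 10 × (76 + 4.7) → 807 s.
Regular layers = 1530 × (1.55 + 4.7), so 9562.5 s.
Total = 807 + 9562.5 = 10369.5 s = 2.88 hours.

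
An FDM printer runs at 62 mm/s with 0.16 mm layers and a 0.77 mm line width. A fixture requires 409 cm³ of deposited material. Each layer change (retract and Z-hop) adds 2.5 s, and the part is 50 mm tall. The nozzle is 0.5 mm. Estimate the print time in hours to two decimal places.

15.09 hours

Bead cross-section = 0.16 × 0.77, so 0.1232 mm².
Toolpath length = 409 cm³ / 0.1232 mm² = 409000 / 0.1232 = 3319805.2 mm.
Time extruding = 3319805.2 / 62 = 53545.2 s.
Layer count = ceil(50 / 0.16) = 313.
Non-print overhead = 313 × 2.5, so 782.5 s.
Total = 53545.2 + 782.5 = 54327.7 s = 15.09 hours.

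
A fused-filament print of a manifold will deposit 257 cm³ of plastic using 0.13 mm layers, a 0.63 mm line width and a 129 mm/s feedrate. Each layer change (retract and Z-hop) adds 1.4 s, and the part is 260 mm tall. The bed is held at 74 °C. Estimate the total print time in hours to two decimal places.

7.53 hours

Line area = 0.13 × 0.63 = 0.0819 mm².
Toolpath length = 257 cm³ / 0.0819 mm² = 257000 / 0.0819 = 3137973.1 mm.
Print-move time = 3137973.1 / 129, so 24325.4 s.
Layer count = ceil(260 / 0.13) = 2000.
Z-hop total: 2000 × 1.4 → 2800 s.
Altogether 24325.4 + 2800 = 27125.4 s, i.e. 7.53 hours.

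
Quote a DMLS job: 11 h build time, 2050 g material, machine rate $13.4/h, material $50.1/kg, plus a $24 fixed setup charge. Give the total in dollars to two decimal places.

$274.11

Time charge: 13.4 × 11 → $147.40.
Feedstock cost = 50.1 × 2050/1000 = $102.705.
Adding setup: 147.40 + 102.705 + 24 → 274.105 ≈ $274.11.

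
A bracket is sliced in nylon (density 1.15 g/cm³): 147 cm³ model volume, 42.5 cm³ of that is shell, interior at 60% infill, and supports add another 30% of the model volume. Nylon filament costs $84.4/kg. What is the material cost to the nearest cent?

Infill region = 147 − 42.5 = 104.5 cm³.
Infill deposited: 0.60 × 104.5 → 62.7 cm³.
Support: 0.30 × 147 → 44.1 cm³.
Total extruded = 42.5 + 62.7 + 44.1 = 149.3 cm³.
Mass: 149.3 × 1.15 → 171.695 g.
At $84.4/kg: 171.695/1000 × 84.4 = $14.49.

$14.49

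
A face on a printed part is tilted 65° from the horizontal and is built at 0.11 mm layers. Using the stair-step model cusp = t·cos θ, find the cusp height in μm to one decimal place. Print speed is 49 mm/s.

46.5 μm

Cusp = layer height × cos(65°) = 0.11 × 0.4226 = 0.046486 mm = 46.5 μm.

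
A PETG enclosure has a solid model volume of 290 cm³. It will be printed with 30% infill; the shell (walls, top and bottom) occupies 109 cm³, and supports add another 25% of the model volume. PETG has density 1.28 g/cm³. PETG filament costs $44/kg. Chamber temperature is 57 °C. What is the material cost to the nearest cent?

Volume inside the shell: 290 − 109 → 181 cm³.
Infill deposited = 0.30 × 181 = 54.3 cm³.
Support = 0.25 × 290, so 72.5 cm³.
Total extruded = 109 + 54.3 + 72.5 = 235.8 cm³.
Mass = 235.8 × 1.28, so 301.824 g.
At $44/kg: 301.824/1000 × 44 = $13.28.

$13.28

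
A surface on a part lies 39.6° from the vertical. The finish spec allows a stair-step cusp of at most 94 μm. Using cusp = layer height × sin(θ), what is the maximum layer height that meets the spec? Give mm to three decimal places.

t = h_c / sin θ = 0.094 / 0.6374 = 0.147 mm.

0.147 mm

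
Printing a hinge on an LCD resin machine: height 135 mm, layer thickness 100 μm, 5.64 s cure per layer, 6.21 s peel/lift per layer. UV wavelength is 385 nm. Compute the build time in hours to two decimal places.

Number of layers: 135 / 0.1 → 1350 (rounded up).
Each layer takes: 5.64 + 6.21 → 11.85 s.
Build time: 1350 × 11.85 s = 15997.5 s, i.e. 4.44 hours.

4.44 hours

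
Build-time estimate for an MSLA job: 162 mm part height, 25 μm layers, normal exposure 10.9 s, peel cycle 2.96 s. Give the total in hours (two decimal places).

Layer count = ceil(162 / 0.025) = 6480.
Each layer takes = 10.9 + 2.96, so 13.86 s.
Total = 6480 × 13.86 = 89812.8 s = 24.95 hours.

24.95 hours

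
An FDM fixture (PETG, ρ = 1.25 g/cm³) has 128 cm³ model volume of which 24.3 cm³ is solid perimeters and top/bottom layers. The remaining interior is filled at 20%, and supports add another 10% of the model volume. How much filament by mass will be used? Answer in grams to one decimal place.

Volume inside the shell = 128 − 24.3, so 103.7 cm³.
Deposited infill = 0.20 × 103.7 = 20.74 cm³.
Support = 0.10 × 128, so 12.8 cm³.
Total extruded = 24.3 + 20.74 + 12.8 = 57.84 cm³.
Mass = 57.84 × 1.25 = 72.3 g.

72.3 g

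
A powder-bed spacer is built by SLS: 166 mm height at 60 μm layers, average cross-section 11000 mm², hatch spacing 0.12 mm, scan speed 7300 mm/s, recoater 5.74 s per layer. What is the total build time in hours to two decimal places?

Layers = ⌈166/0.06⌉ = 2767.
Scan path per layer = 11000 / 0.12, so 91666.7 mm.
Scan time per layer: 91666.7 / 7300 → 12.5571 s.
Time per layer = 12.5571 + 5.74, so 18.2971 s.
Build time = 2767 × 18.2971 = 50628.0757 s = 14.06 hours.

14.06 hours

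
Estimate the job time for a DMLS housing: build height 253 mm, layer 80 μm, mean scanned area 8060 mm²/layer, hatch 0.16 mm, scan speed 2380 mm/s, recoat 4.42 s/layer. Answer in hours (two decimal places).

22.48 hours

Number of layers: 253 / 0.08 → 3163 (rounded up).
Scan path per layer = 8060 / 0.16 = 50375 mm.
Laser time per layer = 50375 / 2380 = 21.166 s.
Time per layer: 21.166 + 4.42 → 25.586 s.
Total: 3163 × 25.586 s = 80928.518 s → 22.48 hours.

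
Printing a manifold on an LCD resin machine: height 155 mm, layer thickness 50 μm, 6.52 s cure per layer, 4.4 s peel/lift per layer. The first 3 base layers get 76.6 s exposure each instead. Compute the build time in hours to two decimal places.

9.46 hours

Number of layers: 155 / 0.05 → 3100 (rounded up).
Base layers = 3 × (76.6 + 4.4) = 243 s.
Normal layers = 3097 × (6.52 + 4.4) = 33819.24 s.
Total = 243 + 33819.24 = 34062.24 s = 9.46 hours.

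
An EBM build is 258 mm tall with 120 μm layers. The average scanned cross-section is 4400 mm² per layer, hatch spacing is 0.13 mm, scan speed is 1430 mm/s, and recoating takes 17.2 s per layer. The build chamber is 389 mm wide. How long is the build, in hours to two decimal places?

Number of layers: 258 / 0.12 → 2150 (rounded up).
Hatch length per layer = 4400 / 0.13, so 33846.2 mm.
Per-layer scan time: 33846.2 / 1430 → 23.6687 s.
Per-layer time: 23.6687 + 17.2 → 40.8687 s.
2150 layers × 40.8687 s/layer = 87867.705 s, i.e. 24.41 hours.

24.41 hours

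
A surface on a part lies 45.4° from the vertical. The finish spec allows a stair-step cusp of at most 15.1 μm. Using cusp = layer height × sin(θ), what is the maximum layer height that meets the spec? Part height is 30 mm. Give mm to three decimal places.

0.021 mm

t = h_c / sin θ = 0.0151 / 0.7120 = 0.021 mm.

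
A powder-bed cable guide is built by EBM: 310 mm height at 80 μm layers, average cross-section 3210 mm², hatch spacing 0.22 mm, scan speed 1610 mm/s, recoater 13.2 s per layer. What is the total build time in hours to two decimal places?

Number of layers: 310 / 0.08 → 3875 (rounded up).
Scan path per layer: 3210 / 0.22 → 14590.9 mm.
Scan time per layer = 14590.9 / 1610 = 9.0627 s.
Per-layer time: 9.0627 + 13.2 → 22.2627 s.
Total: 3875 × 22.2627 s = 86267.9625 s → 23.96 hours.

23.96 hours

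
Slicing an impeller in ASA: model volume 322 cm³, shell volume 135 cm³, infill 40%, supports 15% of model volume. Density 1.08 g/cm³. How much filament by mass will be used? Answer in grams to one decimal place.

Infill region = 322 − 135 = 187 cm³.
Deposited infill = 0.40 × 187, so 74.8 cm³.
Support = 0.15 × 322 = 48.3 cm³.
Deposited volume = 135 + 74.8 + 48.3, so 258.1 cm³.
Mass: 258.1 × 1.08 → 278.748 g.

278.7 g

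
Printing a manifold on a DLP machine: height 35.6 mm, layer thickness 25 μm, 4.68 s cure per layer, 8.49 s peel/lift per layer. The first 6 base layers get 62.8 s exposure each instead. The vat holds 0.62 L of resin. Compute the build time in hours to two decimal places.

Number of layers: 35.6 / 0.025 → 1424 (rounded up).
Base layers = 6 × (62.8 + 8.49), so 427.74 s.
Normal layers: 1418 × (4.68 + 8.49) → 18675.06 s.
Sum: 427.74 + 18675.06 = 19102.8 s → 5.31 hours.

5.31 hours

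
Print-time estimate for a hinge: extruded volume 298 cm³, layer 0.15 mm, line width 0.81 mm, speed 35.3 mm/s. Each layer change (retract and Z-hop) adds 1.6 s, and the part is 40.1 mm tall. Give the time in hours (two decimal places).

19.42 hours

Extrusion cross-section: 0.15 × 0.81 → 0.1215 mm².
Total extruded path = 298000/0.1215 = 2452674.9 mm.
Time extruding = 2452674.9 / 35.3 = 69480.9 s.
Layers = ⌈40.1/0.15⌉ = 268.
Z-hop total = 268 × 1.6, so 428.8 s.
Altogether 69480.9 + 428.8 = 69909.7 s, i.e. 19.42 hours.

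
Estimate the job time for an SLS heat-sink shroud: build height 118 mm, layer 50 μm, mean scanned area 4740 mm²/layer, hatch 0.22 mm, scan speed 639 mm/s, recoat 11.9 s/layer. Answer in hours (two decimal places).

Layer count = ceil(118 / 0.05) = 2360.
Scan path per layer: 4740 / 0.22 → 21545.5 mm.
Laser time per layer = 21545.5 / 639, so 33.7175 s.
Layer cycle: 33.7175 + 11.9 → 45.6175 s.
2360 layers × 45.6175 s/layer = 107657.3 s, i.e. 29.90 hours.

29.90 hours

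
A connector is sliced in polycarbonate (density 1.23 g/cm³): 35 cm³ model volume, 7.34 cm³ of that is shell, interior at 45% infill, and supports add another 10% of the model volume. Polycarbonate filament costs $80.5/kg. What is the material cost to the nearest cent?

$2.31

Volume inside the shell: 35 − 7.34 → 27.66 cm³.
Deposited infill = 0.45 × 27.66 = 12.447 cm³.
Support: 0.10 × 35 → 3.5 cm³.
Deposited volume: 7.34 + 12.447 + 3.5 → 23.287 cm³.
Mass = 23.287 × 1.23 = 28.64301 g.
At $80.5/kg: 28.64301/1000 × 80.5 = $2.31.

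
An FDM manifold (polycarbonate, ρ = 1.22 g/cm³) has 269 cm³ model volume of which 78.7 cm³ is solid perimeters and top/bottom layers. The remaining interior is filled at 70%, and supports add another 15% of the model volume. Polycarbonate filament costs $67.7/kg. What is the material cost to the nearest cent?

Infill region = 269 − 78.7, so 190.3 cm³.
Infill deposited = 0.70 × 190.3 = 133.21 cm³.
Support = 0.15 × 269 = 40.35 cm³.
Total extruded = 78.7 + 133.21 + 40.35 = 252.26 cm³.
Mass = 252.26 × 1.22, so 307.7572 g.
Cost = 307.7572 g / 1000 × $67.7/kg = $20.84.

$20.84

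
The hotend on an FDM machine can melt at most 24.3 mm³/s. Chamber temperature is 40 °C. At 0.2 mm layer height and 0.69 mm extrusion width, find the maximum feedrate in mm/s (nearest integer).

176 mm/s

A = 0.2 × 0.69, so 0.138 mm².
v_max = Q/A = 24.3/0.138 = 176.09 mm/s → 176 mm/s.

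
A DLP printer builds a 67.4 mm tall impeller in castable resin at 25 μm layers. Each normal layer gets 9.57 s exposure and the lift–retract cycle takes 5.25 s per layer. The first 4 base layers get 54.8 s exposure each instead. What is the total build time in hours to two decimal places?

11.15 hours

Layer count = ceil(67.4 / 0.025) = 2696.
Bottom layers = 4 × (54.8 + 5.25), so 240.2 s.
Regular layers = 2692 × (9.57 + 5.25), so 39895.44 s.
Sum: 240.2 + 39895.44 = 40135.64 s → 11.15 hours.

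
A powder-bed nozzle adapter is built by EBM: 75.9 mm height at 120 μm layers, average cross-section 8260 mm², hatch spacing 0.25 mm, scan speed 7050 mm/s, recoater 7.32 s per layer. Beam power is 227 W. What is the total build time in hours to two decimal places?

Number of layers: 75.9 / 0.12 → 633 (rounded up).
Scan path per layer: 8260 / 0.25 → 33040 mm.
Scan time per layer = 33040 / 7050, so 4.6865 s.
Time per layer = 4.6865 + 7.32 = 12.0065 s.
633 layers × 12.0065 s/layer = 7600.1145 s, i.e. 2.11 hours.

2.11 hours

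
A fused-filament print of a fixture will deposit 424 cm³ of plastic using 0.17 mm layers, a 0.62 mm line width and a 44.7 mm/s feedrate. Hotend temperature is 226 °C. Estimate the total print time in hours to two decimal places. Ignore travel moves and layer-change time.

25.00 hours

Extrusion cross-section = 0.17 × 0.62 = 0.1054 mm².
Total extruded path = 424000/0.1054 = 4022770.4 mm.
Extrusion time = 4022770.4 / 44.7 = 89994.9 s.
In the requested units: 89994.9 s = 25.00 hours.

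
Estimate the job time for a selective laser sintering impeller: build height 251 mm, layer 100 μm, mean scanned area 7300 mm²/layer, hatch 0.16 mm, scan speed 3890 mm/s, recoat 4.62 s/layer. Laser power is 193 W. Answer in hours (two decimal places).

Layer count = ceil(251 / 0.1) = 2510.
Per-layer scan distance = 7300 / 0.16, so 45625 mm.
Scan time per layer = 45625 / 3890 = 11.7288 s.
Time per layer = 11.7288 + 4.62 = 16.3488 s.
Build time = 2510 × 16.3488 = 41035.488 s = 11.40 hours.

11.40 hours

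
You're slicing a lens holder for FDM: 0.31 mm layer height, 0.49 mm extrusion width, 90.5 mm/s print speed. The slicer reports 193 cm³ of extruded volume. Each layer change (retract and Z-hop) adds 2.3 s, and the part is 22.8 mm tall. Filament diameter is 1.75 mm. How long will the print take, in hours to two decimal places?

3.95 hours

Extrusion cross-section = 0.31 × 0.49, so 0.1519 mm².
Toolpath length = 193 cm³ / 0.1519 mm² = 193000 / 0.1519 = 1270572.7 mm.
Print-move time: 1270572.7 / 90.5 → 14039.5 s.
Layer count = ceil(22.8 / 0.31) = 74.
Layer-change overhead: 74 × 2.3 → 170.2 s.
Altogether 14039.5 + 170.2 = 14209.7 s, i.e. 3.95 hours.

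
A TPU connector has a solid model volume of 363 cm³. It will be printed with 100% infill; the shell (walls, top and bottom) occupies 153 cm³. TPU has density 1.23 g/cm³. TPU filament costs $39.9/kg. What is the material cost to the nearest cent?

Volume inside the shell: 363 − 153 → 210 cm³.
Infill deposited = 1.00 × 210 = 210 cm³.
Total extruded: 153 + 210 → 363 cm³.
Mass = 363 × 1.23 = 446.49 g.
Cost = 446.49 g / 1000 × $39.9/kg = $17.81.

$17.81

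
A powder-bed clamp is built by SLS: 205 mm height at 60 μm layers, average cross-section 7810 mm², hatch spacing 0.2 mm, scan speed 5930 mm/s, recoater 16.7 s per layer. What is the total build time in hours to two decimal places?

Layer count = ceil(205 / 0.06) = 3417.
Per-layer scan distance = 7810 / 0.2 = 39050 mm.
Scan time per layer = 39050 / 5930 = 6.5852 s.
Time per layer = 6.5852 + 16.7, so 23.2852 s.
3417 layers × 23.2852 s/layer = 79565.5284 s, i.e. 22.10 hours.

22.10 hours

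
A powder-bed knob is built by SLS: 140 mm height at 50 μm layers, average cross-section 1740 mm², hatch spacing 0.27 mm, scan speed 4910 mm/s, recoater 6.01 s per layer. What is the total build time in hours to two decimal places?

5.70 hours

Number of layers: 140 / 0.05 → 2800 (rounded up).
Scan path per layer: 1740 / 0.27 → 6444.4 mm.
Scan time per layer: 6444.4 / 4910 → 1.3125 s.
Per-layer time = 1.3125 + 6.01, so 7.3225 s.
2800 layers × 7.3225 s/layer = 20503 s, i.e. 5.70 hours.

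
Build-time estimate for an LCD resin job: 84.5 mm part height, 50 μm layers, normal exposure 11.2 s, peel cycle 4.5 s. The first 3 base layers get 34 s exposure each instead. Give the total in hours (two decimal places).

7.39 hours

Number of layers: 84.5 / 0.05 → 1690 (rounded up).
Bottom layers = 3 × (34 + 4.5), so 115.5 s.
Normal layers: 1687 × (11.2 + 4.5) → 26485.9 s.
Total = 115.5 + 26485.9 = 26601.4 s = 7.39 hours.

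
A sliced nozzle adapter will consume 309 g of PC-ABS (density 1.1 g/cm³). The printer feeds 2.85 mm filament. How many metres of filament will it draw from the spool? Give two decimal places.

Extruded volume: 309/1.1 = 280.9091 cm³ (280909.1 mm³).
Cross-section of 2.85 mm filament: π·(2.85/2)² = 6.3794 mm².
L = V/A = 280909.1/6.3794 = 44033.78 mm → 44.03 m.

44.03 m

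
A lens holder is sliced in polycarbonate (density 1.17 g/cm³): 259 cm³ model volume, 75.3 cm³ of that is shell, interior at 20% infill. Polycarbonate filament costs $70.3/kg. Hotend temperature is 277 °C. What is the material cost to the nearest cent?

$9.22

Infill region: 259 − 75.3 → 183.7 cm³.
Infill deposited = 0.20 × 183.7, so 36.74 cm³.
Total printed volume = 75.3 + 36.74 = 112.04 cm³.
Mass = 112.04 × 1.17, so 131.0868 g.
Cost = 131.0868 g / 1000 × $70.3/kg = $9.22.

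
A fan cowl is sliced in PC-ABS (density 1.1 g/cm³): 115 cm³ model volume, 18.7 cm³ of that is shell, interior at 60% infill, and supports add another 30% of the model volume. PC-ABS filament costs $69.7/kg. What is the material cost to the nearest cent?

$8.51

Volume inside the shell = 115 − 18.7 = 96.3 cm³.
Infill deposited = 0.60 × 96.3 = 57.78 cm³.
Support = 0.30 × 115 = 34.5 cm³.
Total printed volume: 18.7 + 57.78 + 34.5 → 110.98 cm³.
Mass = 110.98 × 1.1 = 122.078 g.
At $69.7/kg: 122.078/1000 × 69.7 = $8.51.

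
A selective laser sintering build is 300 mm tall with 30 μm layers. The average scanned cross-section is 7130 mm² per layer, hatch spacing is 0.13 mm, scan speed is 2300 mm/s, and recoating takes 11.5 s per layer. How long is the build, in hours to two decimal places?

Layer count = ceil(300 / 0.03) = 10000.
Scan path per layer: 7130 / 0.13 → 54846.2 mm.
Scan time per layer: 54846.2 / 2300 → 23.8462 s.
Time per layer: 23.8462 + 11.5 → 35.3462 s.
10000 layers × 35.3462 s/layer = 353462 s, i.e. 98.18 hours.

98.18 hours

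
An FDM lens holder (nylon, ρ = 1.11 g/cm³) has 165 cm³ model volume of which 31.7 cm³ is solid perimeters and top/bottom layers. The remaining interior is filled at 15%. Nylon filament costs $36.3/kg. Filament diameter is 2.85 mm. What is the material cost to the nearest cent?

Interior volume = 165 − 31.7 = 133.3 cm³.
Deposited infill = 0.15 × 133.3 = 19.995 cm³.
Total printed volume = 31.7 + 19.995, so 51.695 cm³.
Mass: 51.695 × 1.11 → 57.38145 g.
Cost = 57.38145 g / 1000 × $36.3/kg = $2.08.

$2.08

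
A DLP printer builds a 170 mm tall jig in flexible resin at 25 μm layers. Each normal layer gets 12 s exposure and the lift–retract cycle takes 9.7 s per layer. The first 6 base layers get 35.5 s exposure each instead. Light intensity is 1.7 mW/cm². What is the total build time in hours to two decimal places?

Number of layers: 170 / 0.025 → 6800 (rounded up).
Base layers = 6 × (35.5 + 9.7), so 271.2 s.
Remaining layers: 6794 × (12 + 9.7) → 147429.8 s.
Total = 271.2 + 147429.8 = 147701 s = 41.03 hours.

41.03 hours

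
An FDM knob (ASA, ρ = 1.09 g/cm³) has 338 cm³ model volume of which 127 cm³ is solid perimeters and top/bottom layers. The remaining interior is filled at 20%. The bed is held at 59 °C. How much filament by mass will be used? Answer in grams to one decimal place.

Volume inside the shell = 338 − 127 = 211 cm³.
Infill volume = 0.20 × 211, so 42.2 cm³.
Total extruded: 127 + 42.2 → 169.2 cm³.
Mass = 169.2 × 1.09, so 184.428 g.

184.4 g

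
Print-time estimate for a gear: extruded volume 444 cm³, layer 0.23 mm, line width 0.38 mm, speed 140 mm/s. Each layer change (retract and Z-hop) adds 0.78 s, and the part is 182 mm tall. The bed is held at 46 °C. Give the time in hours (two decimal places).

Extrusion cross-section = 0.23 × 0.38, so 0.0874 mm².
Path length: 444000 mm³ / 0.0874 mm² → 5080091.5 mm.
Extrusion time: 5080091.5 / 140 → 36286.4 s.
Layers = ⌈182/0.23⌉ = 792.
Non-print overhead = 792 × 0.78, so 617.76 s.
Total = 36286.4 + 617.76 = 36904.16 s = 10.25 hours.

10.25 hours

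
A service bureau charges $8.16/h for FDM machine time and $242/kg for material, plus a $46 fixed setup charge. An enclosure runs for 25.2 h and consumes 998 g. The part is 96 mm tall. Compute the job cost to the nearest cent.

Machine cost = 8.16 × 25.2, so $205.632.
Material cost = 242 × 998/1000, so $241.516.
Adding setup: 205.632 + 241.516 + 46 → 493.148 ≈ $493.15.

$493.15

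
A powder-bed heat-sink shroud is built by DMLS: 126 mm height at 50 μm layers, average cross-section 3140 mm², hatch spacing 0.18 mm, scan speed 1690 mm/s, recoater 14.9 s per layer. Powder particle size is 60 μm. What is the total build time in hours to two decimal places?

Layers = ⌈126/0.05⌉ = 2520.
Per-layer scan distance = 3140 / 0.18 = 17444.4 mm.
Per-layer scan time = 17444.4 / 1690 = 10.3221 s.
Layer cycle = 10.3221 + 14.9 = 25.2221 s.
Total: 2520 × 25.2221 s = 63559.692 s → 17.66 hours.

17.66 hours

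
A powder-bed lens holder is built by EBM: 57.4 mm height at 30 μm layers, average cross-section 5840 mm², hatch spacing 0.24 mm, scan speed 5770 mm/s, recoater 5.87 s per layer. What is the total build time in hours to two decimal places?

Layer count = ceil(57.4 / 0.03) = 1914.
Hatch length per layer = 5840 / 0.24 = 24333.3 mm.
Beam time per layer = 24333.3 / 5770 = 4.2172 s.
Layer cycle = 4.2172 + 5.87, so 10.0872 s.
Build time = 1914 × 10.0872 = 19306.9008 s = 5.36 hours.

5.36 hours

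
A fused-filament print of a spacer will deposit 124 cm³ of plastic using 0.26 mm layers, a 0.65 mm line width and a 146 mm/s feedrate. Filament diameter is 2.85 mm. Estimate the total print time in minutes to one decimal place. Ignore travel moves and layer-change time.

83.8 minutes

Bead cross-section: 0.26 × 0.65 → 0.169 mm².
Path length: 124000 mm³ / 0.169 mm² → 733727.8 mm.
Time extruding = 733727.8 / 146, so 5025.5 s.
In the requested units: 5025.5 s = 83.8 minutes.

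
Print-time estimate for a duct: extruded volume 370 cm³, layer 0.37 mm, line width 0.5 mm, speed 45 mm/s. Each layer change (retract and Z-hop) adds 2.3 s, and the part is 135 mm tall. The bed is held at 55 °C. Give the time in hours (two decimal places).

Extrusion cross-section = 0.37 × 0.5, so 0.185 mm².
Toolpath length = 370 cm³ / 0.185 mm² = 370000 / 0.185 = 2000000 mm.
Print-move time = 2000000 / 45, so 44444.4 s.
Layer count = ceil(135 / 0.37) = 365.
Non-print overhead = 365 × 2.3 = 839.5 s.
Altogether 44444.4 + 839.5 = 45283.9 s, i.e. 12.58 hours.

12.58 hours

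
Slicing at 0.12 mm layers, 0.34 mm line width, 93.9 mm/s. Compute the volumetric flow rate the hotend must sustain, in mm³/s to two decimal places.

3.83

A = 0.12 × 0.34, so 0.0408 mm².
Volumetric flow = 93.9 × 0.0408 = 3.83 mm³/s.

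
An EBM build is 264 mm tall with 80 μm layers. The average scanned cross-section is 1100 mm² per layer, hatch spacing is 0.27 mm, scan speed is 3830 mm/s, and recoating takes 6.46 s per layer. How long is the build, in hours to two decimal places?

Layers = ⌈264/0.08⌉ = 3300.
Hatch length per layer: 1100 / 0.27 → 4074.1 mm.
Beam time per layer = 4074.1 / 3830, so 1.0637 s.
Time per layer: 1.0637 + 6.46 → 7.5237 s.
Build time = 3300 × 7.5237 = 24828.21 s = 6.90 hours.

6.90 hours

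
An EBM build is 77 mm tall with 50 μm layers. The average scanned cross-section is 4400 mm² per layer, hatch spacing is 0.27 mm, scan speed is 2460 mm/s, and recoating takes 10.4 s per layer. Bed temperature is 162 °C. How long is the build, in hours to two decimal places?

7.28 hours

Number of layers: 77 / 0.05 → 1540 (rounded up).
Per-layer scan distance: 4400 / 0.27 → 16296.3 mm.
Beam time per layer = 16296.3 / 2460 = 6.6245 s.
Layer cycle = 6.6245 + 10.4 = 17.0245 s.
1540 layers × 17.0245 s/layer = 26217.73 s, i.e. 7.28 hours.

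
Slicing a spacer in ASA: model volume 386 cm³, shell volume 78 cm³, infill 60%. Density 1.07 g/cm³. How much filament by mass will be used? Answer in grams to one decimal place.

Volume inside the shell: 386 − 78 → 308 cm³.
Infill deposited = 0.60 × 308, so 184.8 cm³.
Deposited volume: 78 + 184.8 → 262.8 cm³.
Mass: 262.8 × 1.07 → 281.196 g.

281.2 g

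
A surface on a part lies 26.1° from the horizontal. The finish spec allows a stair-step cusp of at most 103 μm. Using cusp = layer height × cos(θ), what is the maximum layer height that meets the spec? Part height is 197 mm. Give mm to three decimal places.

t = h_c / cos θ = 0.103 / 0.8980 = 0.115 mm.

0.115 mm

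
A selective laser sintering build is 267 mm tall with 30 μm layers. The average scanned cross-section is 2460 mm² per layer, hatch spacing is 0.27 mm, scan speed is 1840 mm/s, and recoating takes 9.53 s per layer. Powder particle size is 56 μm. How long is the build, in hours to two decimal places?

35.80 hours

Layer count = ceil(267 / 0.03) = 8900.
Per-layer scan distance = 2460 / 0.27 = 9111.1 mm.
Laser time per layer = 9111.1 / 1840 = 4.9517 s.
Layer cycle: 4.9517 + 9.53 → 14.4817 s.
8900 layers × 14.4817 s/layer = 128887.13 s, i.e. 35.80 hours.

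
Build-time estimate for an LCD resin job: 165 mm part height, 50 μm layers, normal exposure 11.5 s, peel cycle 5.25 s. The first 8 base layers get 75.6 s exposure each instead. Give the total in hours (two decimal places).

Number of layers: 165 / 0.05 → 3300 (rounded up).
Bottom layers = 8 × (75.6 + 5.25), so 646.8 s.
Normal layers = 3292 × (11.5 + 5.25) = 55141 s.
Sum: 646.8 + 55141 = 55787.8 s → 15.50 hours.

15.50 hours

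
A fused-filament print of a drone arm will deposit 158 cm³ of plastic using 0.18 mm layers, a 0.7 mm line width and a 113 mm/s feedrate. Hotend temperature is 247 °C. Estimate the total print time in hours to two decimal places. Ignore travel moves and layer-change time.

Bead cross-section = 0.18 × 0.7, so 0.126 mm².
Toolpath length = 158 cm³ / 0.126 mm² = 158000 / 0.126 = 1253968.3 mm.
Time extruding = 1253968.3 / 113, so 11097.1 s.
In the requested units: 11097.1 s = 3.08 hours.

3.08 hours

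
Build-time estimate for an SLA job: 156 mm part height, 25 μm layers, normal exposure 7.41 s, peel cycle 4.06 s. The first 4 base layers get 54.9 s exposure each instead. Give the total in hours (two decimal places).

Number of layers: 156 / 0.025 → 6240 (rounded up).
Burn-in layers = 4 × (54.9 + 4.06), so 235.84 s.
Remaining layers = 6236 × (7.41 + 4.06), so 71526.92 s.
Total = 235.84 + 71526.92 = 71762.76 s = 19.93 hours.

19.93 hours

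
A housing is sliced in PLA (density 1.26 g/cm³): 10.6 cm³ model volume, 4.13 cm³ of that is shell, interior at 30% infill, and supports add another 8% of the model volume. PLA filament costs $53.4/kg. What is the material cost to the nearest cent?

Interior volume = 10.6 − 4.13 = 6.47 cm³.
Infill volume = 0.30 × 6.47, so 1.941 cm³.
Support = 0.08 × 10.6 = 0.848 cm³.
Total extruded: 4.13 + 1.941 + 0.848 → 6.919 cm³.
Mass = 6.919 × 1.26 = 8.71794 g.
At $53.4/kg: 8.71794/1000 × 53.4 = $0.47.

$0.47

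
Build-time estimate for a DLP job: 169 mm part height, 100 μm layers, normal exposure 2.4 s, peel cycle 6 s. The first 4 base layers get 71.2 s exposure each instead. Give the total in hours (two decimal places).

4.02 hours

Number of layers: 169 / 0.1 → 1690 (rounded up).
Bottom layers = 4 × (71.2 + 6), so 308.8 s.
Normal layers = 1686 × (2.4 + 6) = 14162.4 s.
Sum: 308.8 + 14162.4 = 14471.2 s → 4.02 hours.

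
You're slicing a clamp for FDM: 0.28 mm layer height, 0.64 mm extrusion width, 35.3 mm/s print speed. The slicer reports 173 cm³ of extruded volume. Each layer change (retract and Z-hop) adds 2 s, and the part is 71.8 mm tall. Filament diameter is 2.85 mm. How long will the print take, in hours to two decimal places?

Extrusion cross-section = 0.28 × 0.64 = 0.1792 mm².
Total extruded path = 173000/0.1792 = 965401.8 mm.
Time extruding = 965401.8 / 35.3 = 27348.5 s.
Layers = ⌈71.8/0.28⌉ = 257.
Non-print overhead = 257 × 2 = 514 s.
Total = 27348.5 + 514 = 27862.5 s = 7.74 hours.

7.74 hours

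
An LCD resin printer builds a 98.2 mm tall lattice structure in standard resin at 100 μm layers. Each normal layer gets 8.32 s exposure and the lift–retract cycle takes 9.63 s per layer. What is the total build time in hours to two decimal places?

4.90 hours

Number of layers: 98.2 / 0.1 → 982 (rounded up).
Per-layer time = 8.32 + 9.63 = 17.95 s.
Total = 982 × 17.95 = 17626.9 s = 4.90 hours.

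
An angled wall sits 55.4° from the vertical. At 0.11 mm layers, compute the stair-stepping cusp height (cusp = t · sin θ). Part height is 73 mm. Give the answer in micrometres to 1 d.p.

h_c = t·sin θ = 0.11 × 0.8231 = 0.090541 mm (90.5 μm).

90.5 μm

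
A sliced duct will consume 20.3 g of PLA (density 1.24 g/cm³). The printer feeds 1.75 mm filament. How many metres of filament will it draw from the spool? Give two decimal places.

6.81 m

Extruded volume: 20.3/1.24 = 16.371 cm³ (16371 mm³).
A = π r² = π × 0.875² = 2.4053 mm².
L = V/A = 16371/2.4053 = 6806.22 mm → 6.81 m.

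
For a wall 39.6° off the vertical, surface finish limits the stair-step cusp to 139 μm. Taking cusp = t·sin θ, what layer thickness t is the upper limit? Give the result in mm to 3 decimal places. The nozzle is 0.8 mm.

t = h_c / sin θ = 0.139 / 0.6374 = 0.218 mm.

0.218 mm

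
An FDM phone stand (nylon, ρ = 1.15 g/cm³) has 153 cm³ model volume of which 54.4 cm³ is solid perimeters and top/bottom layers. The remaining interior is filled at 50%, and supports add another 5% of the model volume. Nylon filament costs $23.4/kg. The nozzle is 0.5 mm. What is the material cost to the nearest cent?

$3.00

Interior volume = 153 − 54.4 = 98.6 cm³.
Infill volume: 0.50 × 98.6 → 49.3 cm³.
Support: 0.05 × 153 → 7.65 cm³.
Deposited volume = 54.4 + 49.3 + 7.65, so 111.35 cm³.
Mass = 111.35 × 1.15 = 128.0525 g.
At $23.4/kg: 128.0525/1000 × 23.4 = $3.00.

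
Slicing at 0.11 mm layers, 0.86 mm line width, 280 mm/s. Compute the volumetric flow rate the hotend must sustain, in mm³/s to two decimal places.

26.49

A: 0.11 × 0.86 → 0.0946 mm².
Volumetric flow = 280 × 0.0946 = 26.49 mm³/s.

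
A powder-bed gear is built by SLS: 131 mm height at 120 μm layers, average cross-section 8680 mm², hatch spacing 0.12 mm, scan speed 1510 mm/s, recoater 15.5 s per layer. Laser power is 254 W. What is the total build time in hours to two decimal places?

19.23 hours

Layers = ⌈131/0.12⌉ = 1092.
Scan path per layer = 8680 / 0.12 = 72333.3 mm.
Scan time per layer = 72333.3 / 1510 = 47.9028 s.
Time per layer: 47.9028 + 15.5 → 63.4028 s.
1092 layers × 63.4028 s/layer = 69235.8576 s, i.e. 19.23 hours.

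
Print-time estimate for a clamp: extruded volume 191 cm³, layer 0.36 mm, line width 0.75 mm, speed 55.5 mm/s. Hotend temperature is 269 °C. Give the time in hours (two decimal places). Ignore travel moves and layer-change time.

Bead cross-section = 0.36 × 0.75 = 0.27 mm².
Toolpath length = 191 cm³ / 0.27 mm² = 191000 / 0.27 = 707407.4 mm.
Time extruding = 707407.4 / 55.5 = 12746.1 s.
12746.1 s = 3.54 hours.

3.54 hours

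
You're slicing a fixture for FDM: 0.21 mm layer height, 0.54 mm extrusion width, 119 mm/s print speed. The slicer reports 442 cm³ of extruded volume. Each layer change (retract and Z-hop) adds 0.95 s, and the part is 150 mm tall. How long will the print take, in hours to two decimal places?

Extrusion cross-section: 0.21 × 0.54 → 0.1134 mm².
Path length: 442000 mm³ / 0.1134 mm² → 3897707.2 mm.
Time extruding = 3897707.2 / 119, so 32753.8 s.
Layers = ⌈150/0.21⌉ = 715.
Layer-change overhead: 715 × 0.95 → 679.25 s.
Total = 32753.8 + 679.25 = 33433.05 s = 9.29 hours.

9.29 hours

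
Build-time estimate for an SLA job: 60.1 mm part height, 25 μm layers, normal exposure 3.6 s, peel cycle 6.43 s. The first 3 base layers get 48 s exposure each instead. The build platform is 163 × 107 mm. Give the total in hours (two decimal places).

6.73 hours

Number of layers: 60.1 / 0.025 → 2404 (rounded up).
Burn-in layers = 3 × (48 + 6.43) = 163.29 s.
Remaining layers = 2401 × (3.6 + 6.43), so 24082.03 s.
Sum: 163.29 + 24082.03 = 24245.32 s → 6.73 hours.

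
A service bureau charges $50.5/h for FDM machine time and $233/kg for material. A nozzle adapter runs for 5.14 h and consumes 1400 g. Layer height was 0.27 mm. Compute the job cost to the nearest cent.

Machine-time cost = 50.5 × 5.14 = $259.57.
Material cost: 233 × 1400/1000 → $326.20.
Total = 259.57 + 326.20 = $585.77.

$585.77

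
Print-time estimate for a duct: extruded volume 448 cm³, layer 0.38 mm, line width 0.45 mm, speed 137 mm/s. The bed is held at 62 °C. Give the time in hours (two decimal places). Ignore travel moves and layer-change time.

5.31 hours

Line area = 0.38 × 0.45 = 0.171 mm².
Path length: 448000 mm³ / 0.171 mm² → 2619883 mm.
Print-move time: 2619883 / 137 → 19123.2 s.
That's 19123.2 s → 5.31 hours.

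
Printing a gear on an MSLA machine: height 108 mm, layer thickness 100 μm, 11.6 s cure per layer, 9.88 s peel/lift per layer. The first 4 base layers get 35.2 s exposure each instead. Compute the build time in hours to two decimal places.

6.47 hours

Layers = ⌈108/0.1⌉ = 1080.
Burn-in layers = 4 × (35.2 + 9.88) = 180.32 s.
Remaining layers = 1076 × (11.6 + 9.88), so 23112.48 s.
Total = 180.32 + 23112.48 = 23292.8 s = 6.47 hours.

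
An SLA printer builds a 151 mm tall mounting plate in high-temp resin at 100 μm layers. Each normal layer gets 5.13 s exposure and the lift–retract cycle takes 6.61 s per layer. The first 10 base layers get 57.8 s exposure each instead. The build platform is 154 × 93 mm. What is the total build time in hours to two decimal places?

Layer count = ceil(151 / 0.1) = 1510.
Bottom layers: 10 × (57.8 + 6.61) → 644.1 s.
Normal layers = 1500 × (5.13 + 6.61) = 17610 s.
Sum: 644.1 + 17610 = 18254.1 s → 5.07 hours.

5.07 hours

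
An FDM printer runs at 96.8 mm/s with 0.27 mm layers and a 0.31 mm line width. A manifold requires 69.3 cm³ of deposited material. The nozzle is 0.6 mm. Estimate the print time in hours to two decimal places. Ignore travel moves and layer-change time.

Bead cross-section: 0.27 × 0.31 → 0.0837 mm².
Total extruded path = 69300/0.0837 = 827957 mm.
Extrusion time = 827957 / 96.8, so 8553.3 s.
That's 8553.3 s → 2.38 hours.

2.38 hours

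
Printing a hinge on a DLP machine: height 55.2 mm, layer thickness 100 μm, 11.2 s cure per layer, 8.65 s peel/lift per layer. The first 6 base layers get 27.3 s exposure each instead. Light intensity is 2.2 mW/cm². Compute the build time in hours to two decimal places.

3.07 hours

Layer count = ceil(55.2 / 0.1) = 552.
Base layers: 6 × (27.3 + 8.65) → 215.7 s.
Remaining layers = 546 × (11.2 + 8.65) = 10838.1 s.
Total = 215.7 + 10838.1 = 11053.8 s = 3.07 hours.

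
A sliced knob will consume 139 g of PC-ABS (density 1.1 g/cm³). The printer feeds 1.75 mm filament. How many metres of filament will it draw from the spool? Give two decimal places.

Volume = 139 g / 1.1 g·cm⁻³ = 126.3636 cm³ = 126363.6 mm³.
A = π r² = π × 0.875² = 2.4053 mm².
Length = 126363.6 / 2.4053 = 52535.48 mm = 52.54 m.

52.54 m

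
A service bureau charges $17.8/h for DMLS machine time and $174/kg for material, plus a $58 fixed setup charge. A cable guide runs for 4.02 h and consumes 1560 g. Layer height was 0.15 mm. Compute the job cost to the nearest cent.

Machine cost: 17.8 × 4.02 → $71.556.
Material cost = 174 × 1560/1000 = $271.44.
Adding setup: 71.556 + 271.44 + 58 → 400.996 ≈ $401.00.

$401.00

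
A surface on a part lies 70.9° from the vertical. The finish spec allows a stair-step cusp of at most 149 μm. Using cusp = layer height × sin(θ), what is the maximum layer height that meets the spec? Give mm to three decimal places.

0.158 mm

sin(70.9°) = 0.9449; t_max = 0.149/0.9449 = 0.158 mm.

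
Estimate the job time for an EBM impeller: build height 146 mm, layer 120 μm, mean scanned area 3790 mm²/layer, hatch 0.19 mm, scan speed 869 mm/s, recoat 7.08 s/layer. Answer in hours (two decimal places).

10.15 hours

Number of layers: 146 / 0.12 → 1217 (rounded up).
Per-layer scan distance = 3790 / 0.19 = 19947.4 mm.
Per-layer scan time = 19947.4 / 869 = 22.9544 s.
Per-layer time = 22.9544 + 7.08, so 30.0344 s.
1217 layers × 30.0344 s/layer = 36551.8648 s, i.e. 10.15 hours.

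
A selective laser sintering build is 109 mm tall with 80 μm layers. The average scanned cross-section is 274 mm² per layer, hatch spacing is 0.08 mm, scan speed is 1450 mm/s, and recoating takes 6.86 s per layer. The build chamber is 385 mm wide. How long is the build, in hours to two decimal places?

3.49 hours

Number of layers: 109 / 0.08 → 1363 (rounded up).
Hatch length per layer = 274 / 0.08 = 3425 mm.
Scan time per layer: 3425 / 1450 → 2.3621 s.
Time per layer = 2.3621 + 6.86 = 9.2221 s.
1363 layers × 9.2221 s/layer = 12569.7223 s, i.e. 3.49 hours.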